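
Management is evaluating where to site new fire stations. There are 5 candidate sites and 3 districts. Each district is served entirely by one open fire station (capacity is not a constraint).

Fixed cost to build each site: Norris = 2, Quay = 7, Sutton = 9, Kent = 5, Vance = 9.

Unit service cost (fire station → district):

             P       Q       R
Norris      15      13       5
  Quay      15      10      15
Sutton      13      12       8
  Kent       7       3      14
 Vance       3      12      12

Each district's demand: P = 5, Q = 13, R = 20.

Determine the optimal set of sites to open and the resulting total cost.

Open Norris, Kent and Vance; minimum total cost 170.

For any fixed open set, each district goes to its cheapest open site; total = fixed + service.
{Norris, Kent, Vance}: P→Vance 3·5=15, Q→Kent 3·13=39, R→Norris 5·20=100. Service 154; fixed 16; total 170.
{Norris, Quay, Kent, Vance}: P→Vance 3·5=15, Q→Kent 3·13=39, R→Norris 5·20=100. Service 154; fixed 23; total 177.
{Norris, Sutton, Kent, Vance}: service 154 + fixed 25 = 179
{Norris, Quay, Sutton, Kent, Vance}: P→Vance 3·5=15, Q→Kent 3·13=39, R→Norris 5·20=100. Service 154; fixed 32; total 186.
No other subset beats 170.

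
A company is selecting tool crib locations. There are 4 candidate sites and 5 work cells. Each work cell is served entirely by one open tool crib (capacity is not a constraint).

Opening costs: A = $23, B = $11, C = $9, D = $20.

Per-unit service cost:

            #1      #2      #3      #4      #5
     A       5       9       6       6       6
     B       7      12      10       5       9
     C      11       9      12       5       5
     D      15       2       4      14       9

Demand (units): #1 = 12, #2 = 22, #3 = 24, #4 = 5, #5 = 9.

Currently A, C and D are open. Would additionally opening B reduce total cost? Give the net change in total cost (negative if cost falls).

No — net change +11 (cost rises by 11).

Current service cost with {A, C, D}: 270.
Adding B: each work cell re-picks its cheapest; new service cost 270, saving 0.
Extra fixed cost: 11. Net change = 11 − 0 = 11.
(Totals: 322 → 333.)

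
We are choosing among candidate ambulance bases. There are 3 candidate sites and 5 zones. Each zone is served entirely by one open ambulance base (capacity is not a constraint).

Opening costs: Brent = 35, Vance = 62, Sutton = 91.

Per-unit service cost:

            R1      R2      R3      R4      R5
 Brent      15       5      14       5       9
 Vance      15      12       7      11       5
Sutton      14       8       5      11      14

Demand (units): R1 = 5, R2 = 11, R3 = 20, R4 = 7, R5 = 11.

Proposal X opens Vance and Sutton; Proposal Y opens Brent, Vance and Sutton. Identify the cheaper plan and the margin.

Proposal Y is cheaper by 40.

Proposal X: {Vance, Sutton}: R1→Sutton 14·5=70, R2→Sutton 8·11=88, R3→Sutton 5·20=100, R4→Vance 11·7=77, R5→Vance 5·11=55. Service 390; fixed 153; total 543.
Proposal Y: {Brent, Vance, Sutton}: R1→Sutton 14·5=70, R2→Brent 5·11=55, R3→Sutton 5·20=100, R4→Brent 5·7=35, R5→Vance 5·11=55. Service 315; fixed 188; total 503.
Difference: |543 − 503| = 40.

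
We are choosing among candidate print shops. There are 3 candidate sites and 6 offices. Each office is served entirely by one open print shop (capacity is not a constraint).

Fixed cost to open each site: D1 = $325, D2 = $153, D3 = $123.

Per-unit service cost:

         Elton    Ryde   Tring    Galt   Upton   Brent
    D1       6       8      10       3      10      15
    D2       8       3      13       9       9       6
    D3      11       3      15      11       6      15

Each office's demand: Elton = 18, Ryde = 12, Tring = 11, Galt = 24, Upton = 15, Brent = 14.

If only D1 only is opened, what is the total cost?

Total cost: 1071

Each office is assigned to its cheapest site among the open ones.
{D1}: Elton→D1 6·18=108, Ryde→D1 8·12=96, Tring→D1 10·11=110, Galt→D1 3·24=72, Upton→D1 10·15=150, Brent→D1 15·14=210. Service 746; fixed 325; total 1071.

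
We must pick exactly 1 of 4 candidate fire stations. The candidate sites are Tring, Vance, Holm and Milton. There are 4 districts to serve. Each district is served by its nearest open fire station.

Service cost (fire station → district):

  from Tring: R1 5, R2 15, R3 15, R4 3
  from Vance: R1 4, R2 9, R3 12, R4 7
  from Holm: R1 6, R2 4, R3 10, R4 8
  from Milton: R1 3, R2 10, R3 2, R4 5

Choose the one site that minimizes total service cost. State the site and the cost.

With exactly 1 open, each district uses its cheapest among the chosen.
{Milton}: R1→Milton 3, R2→Milton 10, R3→Milton 2, R4→Milton 5. Service cost 20.
{Holm}: service cost 28
{Vance}: service cost 32
Among all 4 size-1 choices, {Milton} is lowest.

Choose Milton only; total service cost 20.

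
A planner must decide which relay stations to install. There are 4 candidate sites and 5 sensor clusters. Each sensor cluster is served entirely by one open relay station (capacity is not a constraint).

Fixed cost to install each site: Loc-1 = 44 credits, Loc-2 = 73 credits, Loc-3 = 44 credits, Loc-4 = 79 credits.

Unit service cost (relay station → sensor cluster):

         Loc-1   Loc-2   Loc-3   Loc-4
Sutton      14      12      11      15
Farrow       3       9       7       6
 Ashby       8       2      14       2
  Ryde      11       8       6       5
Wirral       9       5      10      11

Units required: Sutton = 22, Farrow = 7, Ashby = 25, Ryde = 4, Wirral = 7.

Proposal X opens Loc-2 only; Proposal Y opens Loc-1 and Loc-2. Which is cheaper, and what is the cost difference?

Proposal X: {Loc-2}: Sutton→Loc-2 12·22=264, Farrow→Loc-2 9·7=63, Ashby→Loc-2 2·25=50, Ryde→Loc-2 8·4=32, Wirral→Loc-2 5·7=35. Service 444; fixed 73; total 517.
Proposal Y: {Loc-1, Loc-2}: Sutton→Loc-2 12·22=264, Farrow→Loc-1 3·7=21, Ashby→Loc-2 2·25=50, Ryde→Loc-2 8·4=32, Wirral→Loc-2 5·7=35. Service 402; fixed 117; total 519.
Difference: |517 − 519| = 2.

Proposal X is cheaper by 2.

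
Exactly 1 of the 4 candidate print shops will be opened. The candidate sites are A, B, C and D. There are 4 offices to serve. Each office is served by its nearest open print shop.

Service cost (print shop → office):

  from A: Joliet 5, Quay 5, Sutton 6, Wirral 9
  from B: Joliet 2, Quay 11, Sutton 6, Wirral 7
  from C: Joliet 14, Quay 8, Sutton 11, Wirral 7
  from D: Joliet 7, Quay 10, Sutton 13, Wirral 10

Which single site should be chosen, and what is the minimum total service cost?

Choose A only; total service cost 25.

With exactly 1 open, each office uses its cheapest among the chosen.
{A}: Joliet→A 5, Quay→A 5, Sutton→A 6, Wirral→A 9. Service cost 25.
{B}: service cost 26
{C}: service cost 40
Among all 4 size-1 choices, {A} is lowest.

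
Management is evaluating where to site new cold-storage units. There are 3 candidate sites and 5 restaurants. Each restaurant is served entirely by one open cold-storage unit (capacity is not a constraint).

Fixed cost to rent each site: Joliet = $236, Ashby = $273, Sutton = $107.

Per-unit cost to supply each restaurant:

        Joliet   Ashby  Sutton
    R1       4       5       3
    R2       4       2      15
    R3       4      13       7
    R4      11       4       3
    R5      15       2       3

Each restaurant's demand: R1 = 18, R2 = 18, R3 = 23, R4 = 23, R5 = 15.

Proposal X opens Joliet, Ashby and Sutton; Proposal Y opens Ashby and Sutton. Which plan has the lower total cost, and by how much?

Proposal X: {Joliet, Ashby, Sutton}: R1→Sutton 3·18=54, R2→Ashby 2·18=36, R3→Joliet 4·23=92, R4→Sutton 3·23=69, R5→Ashby 2·15=30. Service 281; fixed 616; total 897.
Proposal Y: {Ashby, Sutton}: R1→Sutton 3·18=54, R2→Ashby 2·18=36, R3→Sutton 7·23=161, R4→Sutton 3·23=69, R5→Ashby 2·15=30. Service 350; fixed 380; total 730.
Difference: |897 − 730| = 167.

Proposal Y is cheaper by 167.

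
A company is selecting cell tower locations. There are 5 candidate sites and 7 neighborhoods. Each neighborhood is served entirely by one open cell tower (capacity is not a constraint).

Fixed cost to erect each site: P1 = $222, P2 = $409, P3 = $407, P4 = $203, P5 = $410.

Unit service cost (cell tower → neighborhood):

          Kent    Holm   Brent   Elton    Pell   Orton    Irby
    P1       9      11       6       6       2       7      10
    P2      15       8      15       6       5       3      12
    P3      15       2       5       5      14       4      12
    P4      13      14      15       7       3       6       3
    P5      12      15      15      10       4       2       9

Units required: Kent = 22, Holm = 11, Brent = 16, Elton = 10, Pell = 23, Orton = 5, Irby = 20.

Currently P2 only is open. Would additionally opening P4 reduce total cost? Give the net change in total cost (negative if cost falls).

Yes — net change −67 (cost falls by 67).

Current service cost with {P2}: 1088.
Adding P4: each neighborhood re-picks its cheapest; new service cost 818, saving 270.
Extra fixed cost: 203. Net change = 203 − 270 = -67.
(Totals: 1497 → 1430.)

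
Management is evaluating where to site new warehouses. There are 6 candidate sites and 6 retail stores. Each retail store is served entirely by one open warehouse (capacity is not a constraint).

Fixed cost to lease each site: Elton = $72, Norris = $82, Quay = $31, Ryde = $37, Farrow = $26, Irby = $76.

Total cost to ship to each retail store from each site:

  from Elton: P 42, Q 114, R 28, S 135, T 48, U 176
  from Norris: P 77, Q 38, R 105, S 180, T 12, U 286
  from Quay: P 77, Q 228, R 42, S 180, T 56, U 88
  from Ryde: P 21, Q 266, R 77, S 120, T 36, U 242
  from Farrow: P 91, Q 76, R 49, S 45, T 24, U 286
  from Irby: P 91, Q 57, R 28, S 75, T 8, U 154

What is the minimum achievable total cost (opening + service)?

For any fixed open set, each retail store goes to its cheapest open site; total = fixed + service.
{Quay, Ryde, Farrow}: P→Ryde 21, Q→Farrow 76, R→Quay 42, S→Farrow 45, T→Farrow 24, U→Quay 88. Service 296; fixed 94; total 390.
{Quay, Farrow}: service 352 + fixed 57 = 409
{Quay, Ryde, Farrow, Irby}: service 247 + fixed 170 = 417
{Elton, Norris, Quay, Ryde, Farrow, Irby}: service 228 + fixed 324 = 552
No other subset beats 390.

Minimum total cost: 390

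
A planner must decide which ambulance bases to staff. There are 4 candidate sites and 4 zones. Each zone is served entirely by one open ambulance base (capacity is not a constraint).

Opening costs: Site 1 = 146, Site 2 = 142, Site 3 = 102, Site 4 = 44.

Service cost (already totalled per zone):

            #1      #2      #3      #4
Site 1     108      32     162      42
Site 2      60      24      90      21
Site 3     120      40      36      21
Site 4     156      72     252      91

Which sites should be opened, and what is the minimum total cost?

Open Site 3 only; minimum total cost 319.

For any fixed open set, each zone goes to its cheapest open site; total = fixed + service.
{Site 3}: #1→Site 3 120, #2→Site 3 40, #3→Site 3 36, #4→Site 3 21. Service 217; fixed 102; total 319.
{Site 2}: #1→Site 2 60, #2→Site 2 24, #3→Site 2 90, #4→Site 2 21. Service 195; fixed 142; total 337.
{Site 3, Site 4}: service 217 + fixed 146 = 363
{Site 1, Site 2, Site 3, Site 4}: #1→Site 2 60, #2→Site 2 24, #3→Site 3 36, #4→Site 2 21. Service 141; fixed 434; total 575.
(All 15 nonempty subsets were checked; Site 3 only is lowest.)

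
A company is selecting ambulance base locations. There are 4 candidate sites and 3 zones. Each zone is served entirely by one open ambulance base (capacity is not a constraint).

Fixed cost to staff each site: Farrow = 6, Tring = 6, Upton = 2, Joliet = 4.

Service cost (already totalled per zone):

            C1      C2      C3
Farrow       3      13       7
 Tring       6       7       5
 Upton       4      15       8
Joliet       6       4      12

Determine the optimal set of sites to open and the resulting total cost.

Open Upton and Joliet; minimum total cost 22.

For any fixed open set, each zone goes to its cheapest open site; total = fixed + service.
{Upton, Joliet}: C1→Upton 4, C2→Joliet 4, C3→Upton 8. Service 16; fixed 6; total 22.
{Farrow, Joliet}: service 14 + fixed 10 = 24
{Tring}: C1→Tring 6, C2→Tring 7, C3→Tring 5. Service 18; fixed 6; total 24.
{Farrow, Tring, Upton, Joliet}: service 12 + fixed 18 = 30
No other subset beats 22.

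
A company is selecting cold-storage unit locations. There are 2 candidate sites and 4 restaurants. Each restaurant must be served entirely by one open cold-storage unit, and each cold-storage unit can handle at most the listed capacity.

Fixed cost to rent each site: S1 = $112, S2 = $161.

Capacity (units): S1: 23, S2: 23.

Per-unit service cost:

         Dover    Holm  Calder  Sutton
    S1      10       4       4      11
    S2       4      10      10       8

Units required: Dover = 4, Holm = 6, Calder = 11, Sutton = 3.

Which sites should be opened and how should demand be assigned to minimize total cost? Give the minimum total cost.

Minimum total cost: 381

Open {S1, S2}: Dover→S2 4·4=16, Holm→S1 4·6=24, Calder→S1 4·11=44, Sutton→S2 8·3=24.
Loads: S1 carries 17/23, S2 carries 7/23. Service 108; fixed 273; total 381.
Next best feasible plan costs 390.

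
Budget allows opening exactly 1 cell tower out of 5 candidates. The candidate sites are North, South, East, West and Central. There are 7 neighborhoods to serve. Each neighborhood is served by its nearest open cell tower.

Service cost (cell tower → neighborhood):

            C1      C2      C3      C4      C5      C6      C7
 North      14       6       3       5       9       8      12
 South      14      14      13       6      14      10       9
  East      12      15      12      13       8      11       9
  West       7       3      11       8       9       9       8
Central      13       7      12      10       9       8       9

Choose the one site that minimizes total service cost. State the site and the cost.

Choose West only; total service cost 55.

With exactly 1 open, each neighborhood uses its cheapest among the chosen.
{West}: C1→West 7, C2→West 3, C3→West 11, C4→West 8, C5→West 9, C6→West 9, C7→West 8. Service cost 55.
{North}: service cost 57
{Central}: service cost 68
Among all 5 size-1 choices, {West} is lowest.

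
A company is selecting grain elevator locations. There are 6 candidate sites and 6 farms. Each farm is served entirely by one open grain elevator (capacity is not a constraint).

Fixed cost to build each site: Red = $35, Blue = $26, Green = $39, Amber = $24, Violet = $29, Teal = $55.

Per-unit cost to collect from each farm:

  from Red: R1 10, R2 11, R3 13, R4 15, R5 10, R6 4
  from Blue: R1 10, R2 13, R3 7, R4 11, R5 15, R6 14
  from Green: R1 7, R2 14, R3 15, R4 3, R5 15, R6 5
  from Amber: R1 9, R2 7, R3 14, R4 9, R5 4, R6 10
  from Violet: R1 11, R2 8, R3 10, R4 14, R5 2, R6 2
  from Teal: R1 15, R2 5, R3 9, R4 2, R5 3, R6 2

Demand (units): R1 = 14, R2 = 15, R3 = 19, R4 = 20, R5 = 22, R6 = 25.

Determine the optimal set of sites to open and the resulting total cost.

Open Blue, Green and Teal; minimum total cost 582.

For any fixed open set, each farm goes to its cheapest open site; total = fixed + service.
{Blue, Green, Teal}: R1→Green 7·14=98, R2→Teal 5·15=75, R3→Blue 7·19=133, R4→Teal 2·20=40, R5→Teal 3·22=66, R6→Teal 2·25=50. Service 462; fixed 120; total 582.
{Blue, Teal}: service 504 + fixed 81 = 585
{Blue, Green, Violet, Teal}: R1→Green 7·14=98, R2→Teal 5·15=75, R3→Blue 7·19=133, R4→Teal 2·20=40, R5→Violet 2·22=44, R6→Violet 2·25=50. Service 440; fixed 149; total 589.
{Red, Blue, Green, Amber, Violet, Teal}: R1→Green 7·14=98, R2→Teal 5·15=75, R3→Blue 7·19=133, R4→Teal 2·20=40, R5→Violet 2·22=44, R6→Violet 2·25=50. Service 440; fixed 208; total 648.
No other subset beats 582.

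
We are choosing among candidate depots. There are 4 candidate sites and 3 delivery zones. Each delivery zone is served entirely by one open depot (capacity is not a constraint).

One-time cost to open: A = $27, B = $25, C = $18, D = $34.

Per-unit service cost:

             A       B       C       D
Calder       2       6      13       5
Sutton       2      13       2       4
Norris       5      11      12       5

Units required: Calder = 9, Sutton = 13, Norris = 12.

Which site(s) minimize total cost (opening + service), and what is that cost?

For any fixed open set, each delivery zone goes to its cheapest open site; total = fixed + service.
{A}: Calder→A 2·9=18, Sutton→A 2·13=26, Norris→A 5·12=60. Service 104; fixed 27; total 131.
{A, C}: service 104 + fixed 45 = 149
{A, B}: service 104 + fixed 52 = 156
{A, B, C, D}: service 104 + fixed 104 = 208
No other subset beats 131.

Open A only; minimum total cost 131.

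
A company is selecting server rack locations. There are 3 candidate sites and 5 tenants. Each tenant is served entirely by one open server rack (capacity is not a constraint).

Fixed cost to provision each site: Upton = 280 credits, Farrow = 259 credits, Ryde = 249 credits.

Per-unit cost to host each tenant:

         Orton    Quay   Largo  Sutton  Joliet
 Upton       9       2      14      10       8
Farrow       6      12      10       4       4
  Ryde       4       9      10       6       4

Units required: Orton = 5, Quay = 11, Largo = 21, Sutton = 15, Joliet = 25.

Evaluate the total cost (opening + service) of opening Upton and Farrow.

Total cost: 961

Each tenant is assigned to its cheapest site among the open ones.
{Upton, Farrow}: Orton→Farrow 6·5=30, Quay→Upton 2·11=22, Largo→Farrow 10·21=210, Sutton→Farrow 4·15=60, Joliet→Farrow 4·25=100. Service 422; fixed 539; total 961.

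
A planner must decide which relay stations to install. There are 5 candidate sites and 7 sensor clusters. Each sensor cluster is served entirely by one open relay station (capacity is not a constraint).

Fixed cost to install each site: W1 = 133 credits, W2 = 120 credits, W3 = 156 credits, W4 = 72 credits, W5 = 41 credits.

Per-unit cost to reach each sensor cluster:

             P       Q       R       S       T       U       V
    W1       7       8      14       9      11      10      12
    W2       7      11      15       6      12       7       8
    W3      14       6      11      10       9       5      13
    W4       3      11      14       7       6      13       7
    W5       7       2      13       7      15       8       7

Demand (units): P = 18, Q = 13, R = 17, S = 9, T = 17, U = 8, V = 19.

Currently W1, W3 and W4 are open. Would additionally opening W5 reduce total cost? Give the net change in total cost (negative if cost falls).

Current service cost with {W1, W3, W4}: 657.
Adding W5: each sensor cluster re-picks its cheapest; new service cost 605, saving 52.
Extra fixed cost: 41. Net change = 41 − 52 = -11.
(Totals: 1018 → 1007.)

Yes — net change −11 (cost falls by 11).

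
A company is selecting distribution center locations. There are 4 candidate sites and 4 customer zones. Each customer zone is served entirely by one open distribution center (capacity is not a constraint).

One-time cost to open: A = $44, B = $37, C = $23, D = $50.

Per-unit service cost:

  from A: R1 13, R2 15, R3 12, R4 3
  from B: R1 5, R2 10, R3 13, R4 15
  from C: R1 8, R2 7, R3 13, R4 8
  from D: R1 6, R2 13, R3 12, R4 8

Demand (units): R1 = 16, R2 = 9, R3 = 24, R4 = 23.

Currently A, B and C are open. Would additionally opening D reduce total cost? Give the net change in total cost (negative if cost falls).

Current service cost with {A, B, C}: 500.
Adding D: each customer zone re-picks its cheapest; new service cost 500, saving 0.
Extra fixed cost: 50. Net change = 50 − 0 = 50.
(Totals: 604 → 654.)

No — net change +50 (cost rises by 50).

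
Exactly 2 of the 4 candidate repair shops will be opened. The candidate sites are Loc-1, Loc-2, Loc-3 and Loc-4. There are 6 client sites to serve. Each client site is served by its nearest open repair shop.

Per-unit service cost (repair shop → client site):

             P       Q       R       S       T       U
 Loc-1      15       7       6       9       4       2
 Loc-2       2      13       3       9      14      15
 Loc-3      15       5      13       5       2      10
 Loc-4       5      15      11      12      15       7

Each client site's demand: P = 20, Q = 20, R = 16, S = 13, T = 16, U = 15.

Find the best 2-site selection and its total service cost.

With exactly 2 open, each client site uses its cheapest among the chosen.
{Loc-2, Loc-3}: P→Loc-2 2·20=40, Q→Loc-3 5·20=100, R→Loc-2 3·16=48, S→Loc-3 5·13=65, T→Loc-3 2·16=32, U→Loc-3 10·15=150. Service cost 435.
{Loc-1, Loc-2}: service cost 439
{Loc-1, Loc-4}: service cost 547
Among all 6 size-2 choices, {Loc-2, Loc-3} is lowest.

Choose Loc-2 and Loc-3; total service cost 435.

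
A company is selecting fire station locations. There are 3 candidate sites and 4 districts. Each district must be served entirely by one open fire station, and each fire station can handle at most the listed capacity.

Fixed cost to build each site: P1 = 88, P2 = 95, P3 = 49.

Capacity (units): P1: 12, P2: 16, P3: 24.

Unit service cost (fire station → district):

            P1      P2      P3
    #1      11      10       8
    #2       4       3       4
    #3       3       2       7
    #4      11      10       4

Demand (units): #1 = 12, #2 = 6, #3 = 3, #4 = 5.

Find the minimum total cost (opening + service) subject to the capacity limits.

Minimum total cost: 284

Open {P2, P3}: #1→P3 8·12=96, #2→P2 3·6=18, #3→P2 2·3=6, #4→P3 4·5=20.
Loads: P2 carries 9/16, P3 carries 17/24. Service 140; fixed 144; total 284.
Next best feasible plan costs 286.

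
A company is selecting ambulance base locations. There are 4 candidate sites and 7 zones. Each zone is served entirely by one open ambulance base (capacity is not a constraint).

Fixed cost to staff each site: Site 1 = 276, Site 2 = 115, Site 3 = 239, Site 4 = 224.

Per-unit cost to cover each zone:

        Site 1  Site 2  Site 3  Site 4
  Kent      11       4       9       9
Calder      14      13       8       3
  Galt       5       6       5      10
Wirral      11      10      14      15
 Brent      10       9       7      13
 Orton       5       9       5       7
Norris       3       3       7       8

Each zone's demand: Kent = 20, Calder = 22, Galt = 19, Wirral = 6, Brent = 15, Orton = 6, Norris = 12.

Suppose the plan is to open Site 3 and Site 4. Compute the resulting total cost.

Total cost: 1107

Each zone is assigned to its cheapest site among the open ones.
{Site 3, Site 4}: Kent→Site 3 9·20=180, Calder→Site 4 3·22=66, Galt→Site 3 5·19=95, Wirral→Site 3 14·6=84, Brent→Site 3 7·15=105, Orton→Site 3 5·6=30, Norris→Site 3 7·12=84. Service 644; fixed 463; total 1107.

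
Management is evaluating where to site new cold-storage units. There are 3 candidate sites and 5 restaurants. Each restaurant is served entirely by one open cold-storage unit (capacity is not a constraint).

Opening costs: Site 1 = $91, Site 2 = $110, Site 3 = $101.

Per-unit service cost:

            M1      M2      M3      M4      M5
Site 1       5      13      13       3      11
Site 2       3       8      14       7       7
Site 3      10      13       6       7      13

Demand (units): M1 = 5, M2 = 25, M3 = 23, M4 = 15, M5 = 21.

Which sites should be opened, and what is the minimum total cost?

For any fixed open set, each restaurant goes to its cheapest open site; total = fixed + service.
{Site 2, Site 3}: M1→Site 2 3·5=15, M2→Site 2 8·25=200, M3→Site 3 6·23=138, M4→Site 2 7·15=105, M5→Site 2 7·21=147. Service 605; fixed 211; total 816.
{Site 1, Site 2, Site 3}: service 545 + fixed 302 = 847
{Site 2}: service 789 + fixed 110 = 899
{Site 1}: service 925 + fixed 91 = 1016
No other subset beats 816.

Open Site 2 and Site 3; minimum total cost 816.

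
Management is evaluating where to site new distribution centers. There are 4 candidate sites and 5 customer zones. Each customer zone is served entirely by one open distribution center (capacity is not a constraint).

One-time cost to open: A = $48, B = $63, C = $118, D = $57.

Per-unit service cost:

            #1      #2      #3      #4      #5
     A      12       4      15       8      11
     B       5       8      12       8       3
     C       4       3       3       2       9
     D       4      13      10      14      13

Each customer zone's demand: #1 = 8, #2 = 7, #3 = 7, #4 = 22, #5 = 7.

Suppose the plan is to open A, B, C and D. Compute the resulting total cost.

Each customer zone is assigned to its cheapest site among the open ones.
{A, B, C, D}: #1→C 4·8=32, #2→C 3·7=21, #3→C 3·7=21, #4→C 2·22=44, #5→B 3·7=21. Service 139; fixed 286; total 425.

Total cost: 425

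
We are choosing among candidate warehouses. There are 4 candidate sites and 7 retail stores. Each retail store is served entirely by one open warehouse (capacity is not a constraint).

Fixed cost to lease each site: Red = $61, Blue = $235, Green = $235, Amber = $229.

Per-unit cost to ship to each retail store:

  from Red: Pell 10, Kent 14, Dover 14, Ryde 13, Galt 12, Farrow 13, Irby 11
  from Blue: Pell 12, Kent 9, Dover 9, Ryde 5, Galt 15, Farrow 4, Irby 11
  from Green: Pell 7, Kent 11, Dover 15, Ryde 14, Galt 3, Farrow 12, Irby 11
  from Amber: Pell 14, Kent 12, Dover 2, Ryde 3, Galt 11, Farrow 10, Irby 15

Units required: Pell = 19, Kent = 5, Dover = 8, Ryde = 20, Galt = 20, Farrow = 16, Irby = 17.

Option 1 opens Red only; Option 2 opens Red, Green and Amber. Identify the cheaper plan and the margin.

Option 1: {Red}: Pell→Red 10·19=190, Kent→Red 14·5=70, Dover→Red 14·8=112, Ryde→Red 13·20=260, Galt→Red 12·20=240, Farrow→Red 13·16=208, Irby→Red 11·17=187. Service 1267; fixed 61; total 1328.
Option 2: {Red, Green, Amber}: Pell→Green 7·19=133, Kent→Green 11·5=55, Dover→Amber 2·8=16, Ryde→Amber 3·20=60, Galt→Green 3·20=60, Farrow→Amber 10·16=160, Irby→Red 11·17=187. Service 671; fixed 525; total 1196.
Difference: |1328 − 1196| = 132.

Option 2 is cheaper by 132.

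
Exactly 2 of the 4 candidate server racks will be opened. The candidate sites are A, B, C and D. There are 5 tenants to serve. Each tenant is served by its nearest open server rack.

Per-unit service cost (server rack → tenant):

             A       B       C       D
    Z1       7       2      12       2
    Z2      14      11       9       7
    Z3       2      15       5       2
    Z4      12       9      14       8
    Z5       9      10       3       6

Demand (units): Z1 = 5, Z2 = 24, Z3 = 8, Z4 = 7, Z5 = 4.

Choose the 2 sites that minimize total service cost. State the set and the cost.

Choose C and D; total service cost 262.

With exactly 2 open, each tenant uses its cheapest among the chosen.
{C, D}: Z1→D 2·5=10, Z2→D 7·24=168, Z3→D 2·8=16, Z4→D 8·7=56, Z5→C 3·4=12. Service cost 262.
{A, D}: service cost 274
{B, D}: service cost 274
Among all 6 size-2 choices, {C, D} is lowest.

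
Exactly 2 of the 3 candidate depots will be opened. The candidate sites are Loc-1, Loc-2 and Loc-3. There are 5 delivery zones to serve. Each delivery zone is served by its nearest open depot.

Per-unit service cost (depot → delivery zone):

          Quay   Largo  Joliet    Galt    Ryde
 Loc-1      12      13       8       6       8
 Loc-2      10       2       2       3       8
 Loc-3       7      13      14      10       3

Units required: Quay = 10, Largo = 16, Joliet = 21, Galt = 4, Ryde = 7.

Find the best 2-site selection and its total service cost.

Choose Loc-2 and Loc-3; total service cost 177.

With exactly 2 open, each delivery zone uses its cheapest among the chosen.
{Loc-2, Loc-3}: Quay→Loc-3 7·10=70, Largo→Loc-2 2·16=32, Joliet→Loc-2 2·21=42, Galt→Loc-2 3·4=12, Ryde→Loc-3 3·7=21. Service cost 177.
{Loc-1, Loc-2}: service cost 242
{Loc-1, Loc-3}: service cost 491
Among all 3 size-2 choices, {Loc-2, Loc-3} is lowest.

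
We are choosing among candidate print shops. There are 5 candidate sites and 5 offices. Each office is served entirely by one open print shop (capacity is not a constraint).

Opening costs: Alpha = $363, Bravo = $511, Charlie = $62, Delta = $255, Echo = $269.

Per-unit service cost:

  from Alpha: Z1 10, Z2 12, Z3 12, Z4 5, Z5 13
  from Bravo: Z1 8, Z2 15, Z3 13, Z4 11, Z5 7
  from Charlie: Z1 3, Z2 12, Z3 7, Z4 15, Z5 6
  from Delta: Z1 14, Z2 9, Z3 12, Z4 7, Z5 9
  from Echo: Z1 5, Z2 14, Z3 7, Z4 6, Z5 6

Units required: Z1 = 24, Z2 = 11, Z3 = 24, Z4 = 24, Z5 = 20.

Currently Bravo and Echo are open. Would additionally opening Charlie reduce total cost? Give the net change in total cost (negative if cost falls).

Yes — net change −8 (cost falls by 8).

Current service cost with {Bravo, Echo}: 706.
Adding Charlie: each office re-picks its cheapest; new service cost 636, saving 70.
Extra fixed cost: 62. Net change = 62 − 70 = -8.
(Totals: 1486 → 1478.)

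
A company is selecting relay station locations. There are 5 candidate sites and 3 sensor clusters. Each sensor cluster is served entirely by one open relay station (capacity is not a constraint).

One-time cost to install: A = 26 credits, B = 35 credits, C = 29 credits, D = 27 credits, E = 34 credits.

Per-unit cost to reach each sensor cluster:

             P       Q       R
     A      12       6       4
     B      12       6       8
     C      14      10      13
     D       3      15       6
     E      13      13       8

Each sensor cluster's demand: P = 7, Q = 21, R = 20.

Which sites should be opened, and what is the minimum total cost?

For any fixed open set, each sensor cluster goes to its cheapest open site; total = fixed + service.
{A, D}: P→D 3·7=21, Q→A 6·21=126, R→A 4·20=80. Service 227; fixed 53; total 280.
{A, C, D}: service 227 + fixed 82 = 309
{A, D, E}: service 227 + fixed 87 = 314
{A, B, C, D, E}: P→D 3·7=21, Q→A 6·21=126, R→A 4·20=80. Service 227; fixed 151; total 378.
No other subset beats 280.

Open A and D; minimum total cost 280.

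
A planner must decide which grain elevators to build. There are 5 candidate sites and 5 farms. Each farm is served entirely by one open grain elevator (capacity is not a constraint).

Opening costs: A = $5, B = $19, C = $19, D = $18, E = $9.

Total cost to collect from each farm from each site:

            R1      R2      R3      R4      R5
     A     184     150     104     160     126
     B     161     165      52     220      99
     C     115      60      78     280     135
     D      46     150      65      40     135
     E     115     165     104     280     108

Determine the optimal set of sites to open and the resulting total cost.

Open B, C and D; minimum total cost 353.

For any fixed open set, each farm goes to its cheapest open site; total = fixed + service.
{B, C, D}: R1→D 46, R2→C 60, R3→B 52, R4→D 40, R5→B 99. Service 297; fixed 56; total 353.
{A, B, C, D}: service 297 + fixed 61 = 358
{B, C, D, E}: R1→D 46, R2→C 60, R3→B 52, R4→D 40, R5→B 99. Service 297; fixed 65; total 362.
{A, B, C, D, E}: R1→D 46, R2→C 60, R3→B 52, R4→D 40, R5→B 99. Service 297; fixed 70; total 367.
No other subset beats 353.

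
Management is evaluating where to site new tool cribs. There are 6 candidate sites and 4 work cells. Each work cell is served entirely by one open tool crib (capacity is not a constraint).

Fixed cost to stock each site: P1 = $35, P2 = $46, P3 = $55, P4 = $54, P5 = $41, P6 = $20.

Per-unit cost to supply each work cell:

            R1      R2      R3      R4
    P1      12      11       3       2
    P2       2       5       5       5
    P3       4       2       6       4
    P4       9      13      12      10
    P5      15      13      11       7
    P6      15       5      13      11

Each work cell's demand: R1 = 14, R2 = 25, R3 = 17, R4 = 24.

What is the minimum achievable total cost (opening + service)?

For any fixed open set, each work cell goes to its cheapest open site; total = fixed + service.
{P1, P3}: R1→P3 4·14=56, R2→P3 2·25=50, R3→P1 3·17=51, R4→P1 2·24=48. Service 205; fixed 90; total 295.
{P1, P2, P3}: R1→P2 2·14=28, R2→P3 2·25=50, R3→P1 3·17=51, R4→P1 2·24=48. Service 177; fixed 136; total 313.
{P1, P3, P6}: R1→P3 4·14=56, R2→P3 2·25=50, R3→P1 3·17=51, R4→P1 2·24=48. Service 205; fixed 110; total 315.
{P1, P2, P3, P4, P5, P6}: service 177 + fixed 251 = 428
No other subset beats 295.

Minimum total cost: 295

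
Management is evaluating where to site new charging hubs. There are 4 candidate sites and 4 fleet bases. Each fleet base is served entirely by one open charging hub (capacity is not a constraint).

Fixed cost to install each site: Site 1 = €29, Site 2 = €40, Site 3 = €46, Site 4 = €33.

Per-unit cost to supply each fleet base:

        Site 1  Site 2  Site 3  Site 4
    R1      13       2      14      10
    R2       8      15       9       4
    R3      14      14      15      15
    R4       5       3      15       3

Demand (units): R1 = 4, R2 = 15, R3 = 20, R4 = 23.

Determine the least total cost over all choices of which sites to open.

For any fixed open set, each fleet base goes to its cheapest open site; total = fixed + service.
{Site 2, Site 4}: R1→Site 2 2·4=8, R2→Site 4 4·15=60, R3→Site 2 14·20=280, R4→Site 2 3·23=69. Service 417; fixed 73; total 490.
{Site 4}: service 469 + fixed 33 = 502
{Site 1, Site 4}: service 449 + fixed 62 = 511
{Site 1, Site 2, Site 3, Site 4}: R1→Site 2 2·4=8, R2→Site 4 4·15=60, R3→Site 1 14·20=280, R4→Site 2 3·23=69. Service 417; fixed 148; total 565.
No other subset beats 490.

Minimum total cost: 490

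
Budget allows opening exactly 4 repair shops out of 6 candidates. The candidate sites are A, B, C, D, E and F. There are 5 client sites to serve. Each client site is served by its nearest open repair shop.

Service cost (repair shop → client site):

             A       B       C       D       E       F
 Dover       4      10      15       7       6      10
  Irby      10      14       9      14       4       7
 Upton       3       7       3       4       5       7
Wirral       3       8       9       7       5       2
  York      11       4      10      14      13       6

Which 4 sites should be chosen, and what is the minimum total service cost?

Choose A, B, E and F; total service cost 17.

With exactly 4 open, each client site uses its cheapest among the chosen.
{A, B, E, F}: Dover→A 4, Irby→E 4, Upton→A 3, Wirral→F 2, York→B 4. Service cost 17.
{A, B, C, E}: service cost 18
{A, B, D, E}: service cost 18
Among all 15 size-4 choices, {A, B, E, F} is lowest.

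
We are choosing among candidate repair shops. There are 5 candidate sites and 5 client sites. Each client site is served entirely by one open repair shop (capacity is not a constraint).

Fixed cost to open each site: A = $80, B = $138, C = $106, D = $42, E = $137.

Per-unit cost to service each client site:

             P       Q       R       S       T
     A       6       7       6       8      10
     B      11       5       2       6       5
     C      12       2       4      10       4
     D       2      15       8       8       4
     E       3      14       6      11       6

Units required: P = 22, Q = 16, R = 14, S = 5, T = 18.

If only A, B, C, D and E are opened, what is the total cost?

Each client site is assigned to its cheapest site among the open ones.
{A, B, C, D, E}: P→D 2·22=44, Q→C 2·16=32, R→B 2·14=28, S→B 6·5=30, T→C 4·18=72. Service 206; fixed 503; total 709.

Total cost: 709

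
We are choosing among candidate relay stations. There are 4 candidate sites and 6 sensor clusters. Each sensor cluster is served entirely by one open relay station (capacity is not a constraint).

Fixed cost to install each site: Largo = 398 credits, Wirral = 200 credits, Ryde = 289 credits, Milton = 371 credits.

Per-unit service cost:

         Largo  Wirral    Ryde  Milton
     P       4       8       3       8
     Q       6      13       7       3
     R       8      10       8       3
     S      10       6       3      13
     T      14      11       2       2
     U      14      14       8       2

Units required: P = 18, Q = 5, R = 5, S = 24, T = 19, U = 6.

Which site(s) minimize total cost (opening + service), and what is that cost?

For any fixed open set, each sensor cluster goes to its cheapest open site; total = fixed + service.
{Ryde}: P→Ryde 3·18=54, Q→Ryde 7·5=35, R→Ryde 8·5=40, S→Ryde 3·24=72, T→Ryde 2·19=38, U→Ryde 8·6=48. Service 287; fixed 289; total 576.
{Wirral, Ryde}: P→Ryde 3·18=54, Q→Ryde 7·5=35, R→Ryde 8·5=40, S→Ryde 3·24=72, T→Ryde 2·19=38, U→Ryde 8·6=48. Service 287; fixed 489; total 776.
{Ryde, Milton}: P→Ryde 3·18=54, Q→Milton 3·5=15, R→Milton 3·5=15, S→Ryde 3·24=72, T→Ryde 2·19=38, U→Milton 2·6=12. Service 206; fixed 660; total 866.
{Largo, Wirral, Ryde, Milton}: service 206 + fixed 1258 = 1464
(All 15 nonempty subsets were checked; Ryde only is lowest.)

Open Ryde only; minimum total cost 576.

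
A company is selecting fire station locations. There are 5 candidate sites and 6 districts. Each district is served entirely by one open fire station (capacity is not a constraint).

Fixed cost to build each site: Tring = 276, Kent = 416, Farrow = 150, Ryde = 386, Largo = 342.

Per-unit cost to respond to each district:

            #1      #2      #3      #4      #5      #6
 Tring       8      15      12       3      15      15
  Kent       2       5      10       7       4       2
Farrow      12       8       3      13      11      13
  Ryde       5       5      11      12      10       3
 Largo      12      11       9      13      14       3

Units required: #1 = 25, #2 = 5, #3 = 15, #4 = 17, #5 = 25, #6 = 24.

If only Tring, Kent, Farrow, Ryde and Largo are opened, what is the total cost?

Total cost: 1889

Each district is assigned to its cheapest site among the open ones.
{Tring, Kent, Farrow, Ryde, Largo}: #1→Kent 2·25=50, #2→Kent 5·5=25, #3→Farrow 3·15=45, #4→Tring 3·17=51, #5→Kent 4·25=100, #6→Kent 2·24=48. Service 319; fixed 1570; total 1889.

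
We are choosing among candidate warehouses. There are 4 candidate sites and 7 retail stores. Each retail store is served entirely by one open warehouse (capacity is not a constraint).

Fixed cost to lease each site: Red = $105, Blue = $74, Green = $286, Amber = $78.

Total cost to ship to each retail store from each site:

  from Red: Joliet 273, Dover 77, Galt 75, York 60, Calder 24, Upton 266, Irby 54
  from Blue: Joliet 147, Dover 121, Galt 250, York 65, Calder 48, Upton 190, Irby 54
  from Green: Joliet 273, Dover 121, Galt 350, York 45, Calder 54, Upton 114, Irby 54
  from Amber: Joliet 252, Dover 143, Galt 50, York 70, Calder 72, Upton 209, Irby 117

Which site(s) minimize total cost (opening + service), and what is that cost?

Open Red and Blue; minimum total cost 806.

For any fixed open set, each retail store goes to its cheapest open site; total = fixed + service.
{Red, Blue}: Joliet→Blue 147, Dover→Red 77, Galt→Red 75, York→Red 60, Calder→Red 24, Upton→Blue 190, Irby→Red 54. Service 627; fixed 179; total 806.
{Blue, Amber}: service 675 + fixed 152 = 827
{Red, Blue, Amber}: service 602 + fixed 257 = 859
{Red, Blue, Green, Amber}: service 511 + fixed 543 = 1054
No other subset beats 806.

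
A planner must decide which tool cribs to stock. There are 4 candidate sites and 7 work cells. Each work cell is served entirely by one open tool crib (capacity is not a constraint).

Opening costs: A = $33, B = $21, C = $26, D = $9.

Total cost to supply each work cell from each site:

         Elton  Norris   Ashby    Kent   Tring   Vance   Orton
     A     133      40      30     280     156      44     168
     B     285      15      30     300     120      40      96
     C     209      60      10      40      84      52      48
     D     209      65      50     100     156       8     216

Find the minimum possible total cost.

Minimum total cost: 427

For any fixed open set, each work cell goes to its cheapest open site; total = fixed + service.
{A, B, C, D}: Elton→A 133, Norris→B 15, Ashby→C 10, Kent→C 40, Tring→C 84, Vance→D 8, Orton→C 48. Service 338; fixed 89; total 427.
{A, C, D}: service 363 + fixed 68 = 431
{A, B, C}: service 370 + fixed 80 = 450
{D}: service 804 + fixed 9 = 813
No other subset beats 427.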